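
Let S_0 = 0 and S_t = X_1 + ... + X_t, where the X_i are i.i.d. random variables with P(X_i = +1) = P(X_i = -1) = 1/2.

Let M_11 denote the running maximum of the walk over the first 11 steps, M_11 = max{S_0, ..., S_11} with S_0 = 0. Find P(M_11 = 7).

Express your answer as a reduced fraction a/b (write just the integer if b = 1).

Answer: 55/2048

Derivation:
Let M_11 = max(S_0,...,S_11). Use the reflection principle: for j ≥ 1, #{paths with M_11 ≥ j} = #{S_11 ≥ j} + #{S_11 ≥ j+1}.
By reflection, #{M_11 ≥ 7} = #{S_11 ≥ 7} + #{S_11 ≥ 8} = 67 + 12 = 79.
#{M_11 ≥ 8} = #{S_11 ≥ 8} + #{S_11 ≥ 9} = 12 + 12 = 24.
#{M_11 = 7} = 79 - 24 = 55.
P(M_11 = 7) = 55/2048 = 55/2048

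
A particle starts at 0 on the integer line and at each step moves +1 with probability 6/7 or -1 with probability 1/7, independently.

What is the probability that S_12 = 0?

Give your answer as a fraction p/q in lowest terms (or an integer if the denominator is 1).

To be at 0 after 12 steps: need exactly 6 steps of +1 and 6 of -1.
Number of such sequences: C(12,6) = 924
Each has probability (6/7)^6 · (1/7)^6 = 46656/13841287201
P = 924 · 46656/13841287201 = 6158592/1977326743

Answer: 6158592/1977326743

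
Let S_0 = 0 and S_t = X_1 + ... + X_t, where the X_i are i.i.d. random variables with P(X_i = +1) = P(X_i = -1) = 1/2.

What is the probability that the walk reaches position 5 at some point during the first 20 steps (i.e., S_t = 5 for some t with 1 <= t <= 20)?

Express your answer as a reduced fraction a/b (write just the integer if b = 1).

Answer: 34495/131072

Derivation:
Count via complement. Let g(t,s) = #length-t paths at position s with S_1..S_t all ≠ 5.
g(t,s) = g(t-1,s-1) + g(t-1,s+1) for s ≠ 5; g(t,5) = 0.
t=0: g(0,0)=1
t=1: g(1,-1)=1 g(1,1)=1
t=2: g(2,-2)=1 g(2,0)=2 g(2,2)=1
t=3: g(3,-3)=1 g(3,-1)=3 g(3,1)=3 g(3,3)=1
t=4: g(4,-4)=1 g(4,-2)=4 g(4,0)=6 g(4,2)=4 g(4,4)=1
t=5: g(5,-5)=1 g(5,-3)=5 g(5,-1)=10 g(5,1)=10 g(5,3)=5
t=6: g(6,-6)=1 g(6,-4)=6 g(6,-2)=15 g(6,0)=20 g(6,2)=15 g(6,4)=5
t=7: g(7,-7)=1 g(7,-5)=7 g(7,-3)=21 g(7,-1)=35 g(7,1)=35 g(7,3)=20
t=8: g(8,-8)=1 g(8,-6)=8 g(8,-4)=28 g(8,-2)=56 g(8,0)=70 g(8,2)=55 g(8,4)=20
t=9: g(9,-9)=1 g(9,-7)=9 g(9,-5)=36 g(9,-3)=84 g(9,-1)=126 g(9,1)=125 g(9,3)=75
t=10: g(10,-10)=1 g(10,-8)=10 g(10,-6)=45 g(10,-4)=120 g(10,-2)=210 g(10,0)=251 g(10,2)=200 g(10,4)=75
t=11: g(11,-11)=1 g(11,-9)=11 g(11,-7)=55 g(11,-5)=165 g(11,-3)=330 g(11,-1)=461 g(11,1)=451 g(11,3)=275
t=12: g(12,-12)=1 g(12,-10)=12 g(12,-8)=66 g(12,-6)=220 g(12,-4)=495 g(12,-2)=791 g(12,0)=912 g(12,2)=726 g(12,4)=275
t=13: g(13,-13)=1 g(13,-11)=13 g(13,-9)=78 g(13,-7)=286 g(13,-5)=715 g(13,-3)=1286 g(13,-1)=1703 g(13,1)=1638 g(13,3)=1001
t=14: g(14,-14)=1 g(14,-12)=14 g(14,-10)=91 g(14,-8)=364 g(14,-6)=1001 g(14,-4)=2001 g(14,-2)=2989 g(14,0)=3341 g(14,2)=2639 g(14,4)=1001
t=15: g(15,-15)=1 g(15,-13)=15 g(15,-11)=105 g(15,-9)=455 g(15,-7)=1365 g(15,-5)=3002 g(15,-3)=4990 g(15,-1)=6330 g(15,1)=5980 g(15,3)=3640
t=16: g(16,-16)=1 g(16,-14)=16 g(16,-12)=120 g(16,-10)=560 g(16,-8)=1820 g(16,-6)=4367 g(16,-4)=7992 g(16,-2)=11320 g(16,0)=12310 g(16,2)=9620 g(16,4)=3640
t=17: g(17,-17)=1 g(17,-15)=17 g(17,-13)=136 g(17,-11)=680 g(17,-9)=2380 g(17,-7)=6187 g(17,-5)=12359 g(17,-3)=19312 g(17,-1)=23630 g(17,1)=21930 g(17,3)=13260
t=18: g(18,-18)=1 g(18,-16)=18 g(18,-14)=153 g(18,-12)=816 g(18,-10)=3060 g(18,-8)=8567 g(18,-6)=18546 g(18,-4)=31671 g(18,-2)=42942 g(18,0)=45560 g(18,2)=35190 g(18,4)=13260
t=19: g(19,-19)=1 g(19,-17)=19 g(19,-15)=171 g(19,-13)=969 g(19,-11)=3876 g(19,-9)=11627 g(19,-7)=27113 g(19,-5)=50217 g(19,-3)=74613 g(19,-1)=88502 g(19,1)=80750 g(19,3)=48450
t=20: g(20,-20)=1 g(20,-18)=20 g(20,-16)=190 g(20,-14)=1140 g(20,-12)=4845 g(20,-10)=15503 g(20,-8)=38740 g(20,-6)=77330 g(20,-4)=124830 g(20,-2)=163115 g(20,0)=169252 g(20,2)=129200 g(20,4)=48450
Paths never hitting 5: Σ_s g(20,s) = 772616
Paths hitting 5: 2^20 - 772616 = 275960
P = 275960/1048576 = 34495/131072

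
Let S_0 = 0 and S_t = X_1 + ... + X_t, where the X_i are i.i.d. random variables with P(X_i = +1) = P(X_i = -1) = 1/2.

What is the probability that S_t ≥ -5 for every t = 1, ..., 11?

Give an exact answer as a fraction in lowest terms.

Let f(t,s) = #length-t paths at position s with S_1..S_t all ≥ -5.
f(t,s) = f(t-1,s-1) + f(t-1,s+1) for s ≥ -5; f(t,s) = 0 for s < -5.
t=0: f(0,0)=1
t=1: f(1,-1)=1 f(1,1)=1
t=2: f(2,-2)=1 f(2,0)=2 f(2,2)=1
t=3: f(3,-3)=1 f(3,-1)=3 f(3,1)=3 f(3,3)=1
t=4: f(4,-4)=1 f(4,-2)=4 f(4,0)=6 f(4,2)=4 f(4,4)=1
t=5: f(5,-5)=1 f(5,-3)=5 f(5,-1)=10 f(5,1)=10 f(5,3)=5 f(5,5)=1
t=6: f(6,-4)=6 f(6,-2)=15 f(6,0)=20 f(6,2)=15 f(6,4)=6 f(6,6)=1
t=7: f(7,-5)=6 f(7,-3)=21 f(7,-1)=35 f(7,1)=35 f(7,3)=21 f(7,5)=7 f(7,7)=1
t=8: f(8,-4)=27 f(8,-2)=56 f(8,0)=70 f(8,2)=56 f(8,4)=28 f(8,6)=8 f(8,8)=1
t=9: f(9,-5)=27 f(9,-3)=83 f(9,-1)=126 f(9,1)=126 f(9,3)=84 f(9,5)=36 f(9,7)=9 f(9,9)=1
t=10: f(10,-4)=110 f(10,-2)=209 f(10,0)=252 f(10,2)=210 f(10,4)=120 f(10,6)=45 f(10,8)=10 f(10,10)=1
t=11: f(11,-5)=110 f(11,-3)=319 f(11,-1)=461 f(11,1)=462 f(11,3)=330 f(11,5)=165 f(11,7)=55 f(11,9)=11 f(11,11)=1
Σ_s f(11,s) = 1914
P = 1914/2048 = 957/1024

Answer: 957/1024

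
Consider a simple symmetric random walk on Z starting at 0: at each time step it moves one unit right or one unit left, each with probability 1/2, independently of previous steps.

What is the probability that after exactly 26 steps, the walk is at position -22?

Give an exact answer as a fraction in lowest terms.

To reach position -22 after 26 steps: need 2 steps of +1 and 24 of -1.
Favorable paths: C(26,2) = 325
Total paths: 2^26 = 67108864
P = 325/67108864 = 325/67108864

Answer: 325/67108864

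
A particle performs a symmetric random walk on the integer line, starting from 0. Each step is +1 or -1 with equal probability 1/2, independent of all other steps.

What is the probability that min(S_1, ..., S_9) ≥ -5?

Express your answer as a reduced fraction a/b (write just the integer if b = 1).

Answer: 123/128

Derivation:
Let f(t,s) = #length-t paths at position s with S_1..S_t all ≥ -5.
f(t,s) = f(t-1,s-1) + f(t-1,s+1) for s ≥ -5; f(t,s) = 0 for s < -5.
t=0: f(0,0)=1
t=1: f(1,-1)=1 f(1,1)=1
t=2: f(2,-2)=1 f(2,0)=2 f(2,2)=1
t=3: f(3,-3)=1 f(3,-1)=3 f(3,1)=3 f(3,3)=1
t=4: f(4,-4)=1 f(4,-2)=4 f(4,0)=6 f(4,2)=4 f(4,4)=1
t=5: f(5,-5)=1 f(5,-3)=5 f(5,-1)=10 f(5,1)=10 f(5,3)=5 f(5,5)=1
t=6: f(6,-4)=6 f(6,-2)=15 f(6,0)=20 f(6,2)=15 f(6,4)=6 f(6,6)=1
t=7: f(7,-5)=6 f(7,-3)=21 f(7,-1)=35 f(7,1)=35 f(7,3)=21 f(7,5)=7 f(7,7)=1
t=8: f(8,-4)=27 f(8,-2)=56 f(8,0)=70 f(8,2)=56 f(8,4)=28 f(8,6)=8 f(8,8)=1
t=9: f(9,-5)=27 f(9,-3)=83 f(9,-1)=126 f(9,1)=126 f(9,3)=84 f(9,5)=36 f(9,7)=9 f(9,9)=1
Σ_s f(9,s) = 492
P = 492/512 = 123/128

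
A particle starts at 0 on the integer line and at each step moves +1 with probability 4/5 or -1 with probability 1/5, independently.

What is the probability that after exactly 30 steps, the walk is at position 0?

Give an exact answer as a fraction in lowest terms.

To be at 0 after 30 steps: need exactly 15 steps of +1 and 15 of -1.
Number of such sequences: C(30,15) = 155117520
Each has probability (4/5)^15 · (1/5)^15 = 1073741824/931322574615478515625
P = 155117520 · 1073741824/931322574615478515625 = 33311233771831296/186264514923095703125

Answer: 33311233771831296/186264514923095703125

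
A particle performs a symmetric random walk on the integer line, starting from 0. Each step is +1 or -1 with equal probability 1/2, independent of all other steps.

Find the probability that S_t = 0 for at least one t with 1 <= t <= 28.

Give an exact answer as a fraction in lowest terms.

Count via complement. Let g(t,s) = #length-t paths at position s with S_1..S_t all ≠ 0.
g(t,s) = g(t-1,s-1) + g(t-1,s+1) for s ≠ 0; g(t,0) = 0.
t=0: g(0,0)=1
t=1: g(1,-1)=1 g(1,1)=1
t=2: g(2,-2)=1 g(2,2)=1
t=3: g(3,-3)=1 g(3,-1)=1 g(3,1)=1 g(3,3)=1
t=4: g(4,-4)=1 g(4,-2)=2 g(4,2)=2 g(4,4)=1
t=5: g(5,-5)=1 g(5,-3)=3 g(5,-1)=2 g(5,1)=2 g(5,3)=3 g(5,5)=1
t=6: g(6,-6)=1 g(6,-4)=4 g(6,-2)=5 g(6,2)=5 g(6,4)=4 g(6,6)=1
t=7: g(7,-7)=1 g(7,-5)=5 g(7,-3)=9 g(7,-1)=5 g(7,1)=5 g(7,3)=9 g(7,5)=5 g(7,7)=1
t=8: g(8,-8)=1 g(8,-6)=6 g(8,-4)=14 g(8,-2)=14 g(8,2)=14 g(8,4)=14 g(8,6)=6 g(8,8)=1
t=9: g(9,-9)=1 g(9,-7)=7 g(9,-5)=20 g(9,-3)=28 g(9,-1)=14 g(9,1)=14 g(9,3)=28 g(9,5)=20 g(9,7)=7 g(9,9)=1
t=10: g(10,-10)=1 g(10,-8)=8 g(10,-6)=27 g(10,-4)=48 g(10,-2)=42 g(10,2)=42 g(10,4)=48 g(10,6)=27 g(10,8)=8 g(10,10)=1
t=11: g(11,-11)=1 g(11,-9)=9 g(11,-7)=35 g(11,-5)=75 g(11,-3)=90 g(11,-1)=42 g(11,1)=42 g(11,3)=90 g(11,5)=75 g(11,7)=35 g(11,9)=9 g(11,11)=1
t=12: g(12,-12)=1 g(12,-10)=10 g(12,-8)=44 g(12,-6)=110 g(12,-4)=165 g(12,-2)=132 g(12,2)=132 g(12,4)=165 g(12,6)=110 g(12,8)=44 g(12,10)=10 g(12,12)=1
t=13: g(13,-13)=1 g(13,-11)=11 g(13,-9)=54 g(13,-7)=154 g(13,-5)=275 g(13,-3)=297 g(13,-1)=132 g(13,1)=132 g(13,3)=297 g(13,5)=275 g(13,7)=154 g(13,9)=54 g(13,11)=11 g(13,13)=1
t=14: g(14,-14)=1 g(14,-12)=12 g(14,-10)=65 g(14,-8)=208 g(14,-6)=429 g(14,-4)=572 g(14,-2)=429 g(14,2)=429 g(14,4)=572 g(14,6)=429 g(14,8)=208 g(14,10)=65 g(14,12)=12 g(14,14)=1
t=15: g(15,-15)=1 g(15,-13)=13 g(15,-11)=77 g(15,-9)=273 g(15,-7)=637 g(15,-5)=1001 g(15,-3)=1001 g(15,-1)=429 g(15,1)=429 g(15,3)=1001 g(15,5)=1001 g(15,7)=637 g(15,9)=273 g(15,11)=77 g(15,13)=13 g(15,15)=1
t=16: g(16,-16)=1 g(16,-14)=14 g(16,-12)=90 g(16,-10)=350 g(16,-8)=910 g(16,-6)=1638 g(16,-4)=2002 g(16,-2)=1430 g(16,2)=1430 g(16,4)=2002 g(16,6)=1638 g(16,8)=910 g(16,10)=350 g(16,12)=90 g(16,14)=14 g(16,16)=1
t=17: g(17,-17)=1 g(17,-15)=15 g(17,-13)=104 g(17,-11)=440 g(17,-9)=1260 g(17,-7)=2548 g(17,-5)=3640 g(17,-3)=3432 g(17,-1)=1430 g(17,1)=1430 g(17,3)=3432 g(17,5)=3640 g(17,7)=2548 g(17,9)=1260 g(17,11)=440 g(17,13)=104 g(17,15)=15 g(17,17)=1
t=18: g(18,-18)=1 g(18,-16)=16 g(18,-14)=119 g(18,-12)=544 g(18,-10)=1700 g(18,-8)=3808 g(18,-6)=6188 g(18,-4)=7072 g(18,-2)=4862 g(18,2)=4862 g(18,4)=7072 g(18,6)=6188 g(18,8)=3808 g(18,10)=1700 g(18,12)=544 g(18,14)=119 g(18,16)=16 g(18,18)=1
t=19: g(19,-19)=1 g(19,-17)=17 g(19,-15)=135 g(19,-13)=663 g(19,-11)=2244 g(19,-9)=5508 g(19,-7)=9996 g(19,-5)=13260 g(19,-3)=11934 g(19,-1)=4862 g(19,1)=4862 g(19,3)=11934 g(19,5)=13260 g(19,7)=9996 g(19,9)=5508 g(19,11)=2244 g(19,13)=663 g(19,15)=135 g(19,17)=17 g(19,19)=1
t=20: g(20,-20)=1 g(20,-18)=18 g(20,-16)=152 g(20,-14)=798 g(20,-12)=2907 g(20,-10)=7752 g(20,-8)=15504 g(20,-6)=23256 g(20,-4)=25194 g(20,-2)=16796 g(20,2)=16796 g(20,4)=25194 g(20,6)=23256 g(20,8)=15504 g(20,10)=7752 g(20,12)=2907 g(20,14)=798 g(20,16)=152 g(20,18)=18 g(20,20)=1
t=21: g(21,-21)=1 g(21,-19)=19 g(21,-17)=170 g(21,-15)=950 g(21,-13)=3705 g(21,-11)=10659 g(21,-9)=23256 g(21,-7)=38760 g(21,-5)=48450 g(21,-3)=41990 g(21,-1)=16796 g(21,1)=16796 g(21,3)=41990 g(21,5)=48450 g(21,7)=38760 g(21,9)=23256 g(21,11)=10659 g(21,13)=3705 g(21,15)=950 g(21,17)=170 g(21,19)=19 g(21,21)=1
t=22: g(22,-22)=1 g(22,-20)=20 g(22,-18)=189 g(22,-16)=1120 g(22,-14)=4655 g(22,-12)=14364 g(22,-10)=33915 g(22,-8)=62016 g(22,-6)=87210 g(22,-4)=90440 g(22,-2)=58786 g(22,2)=58786 g(22,4)=90440 g(22,6)=87210 g(22,8)=62016 g(22,10)=33915 g(22,12)=14364 g(22,14)=4655 g(22,16)=1120 g(22,18)=189 g(22,20)=20 g(22,22)=1
t=23: g(23,-23)=1 g(23,-21)=21 g(23,-19)=209 g(23,-17)=1309 g(23,-15)=5775 g(23,-13)=19019 g(23,-11)=48279 g(23,-9)=95931 g(23,-7)=149226 g(23,-5)=177650 g(23,-3)=149226 g(23,-1)=58786 g(23,1)=58786 g(23,3)=149226 g(23,5)=177650 g(23,7)=149226 g(23,9)=95931 g(23,11)=48279 g(23,13)=19019 g(23,15)=5775 g(23,17)=1309 g(23,19)=209 g(23,21)=21 g(23,23)=1
t=24: g(24,-24)=1 g(24,-22)=22 g(24,-20)=230 g(24,-18)=1518 g(24,-16)=7084 g(24,-14)=24794 g(24,-12)=67298 g(24,-10)=144210 g(24,-8)=245157 g(24,-6)=326876 g(24,-4)=326876 g(24,-2)=208012 g(24,2)=208012 g(24,4)=326876 g(24,6)=326876 g(24,8)=245157 g(24,10)=144210 g(24,12)=67298 g(24,14)=24794 g(24,16)=7084 g(24,18)=1518 g(24,20)=230 g(24,22)=22 g(24,24)=1
t=25: g(25,-25)=1 g(25,-23)=23 g(25,-21)=252 g(25,-19)=1748 g(25,-17)=8602 g(25,-15)=31878 g(25,-13)=92092 g(25,-11)=211508 g(25,-9)=389367 g(25,-7)=572033 g(25,-5)=653752 g(25,-3)=534888 g(25,-1)=208012 g(25,1)=208012 g(25,3)=534888 g(25,5)=653752 g(25,7)=572033 g(25,9)=389367 g(25,11)=211508 g(25,13)=92092 g(25,15)=31878 g(25,17)=8602 g(25,19)=1748 g(25,21)=252 g(25,23)=23 g(25,25)=1
t=26: g(26,-26)=1 g(26,-24)=24 g(26,-22)=275 g(26,-20)=2000 g(26,-18)=10350 g(26,-16)=40480 g(26,-14)=123970 g(26,-12)=303600 g(26,-10)=600875 g(26,-8)=961400 g(26,-6)=1225785 g(26,-4)=1188640 g(26,-2)=742900 g(26,2)=742900 g(26,4)=1188640 g(26,6)=1225785 g(26,8)=961400 g(26,10)=600875 g(26,12)=303600 g(26,14)=123970 g(26,16)=40480 g(26,18)=10350 g(26,20)=2000 g(26,22)=275 g(26,24)=24 g(26,26)=1
t=27: g(27,-27)=1 g(27,-25)=25 g(27,-23)=299 g(27,-21)=2275 g(27,-19)=12350 g(27,-17)=50830 g(27,-15)=164450 g(27,-13)=427570 g(27,-11)=904475 g(27,-9)=1562275 g(27,-7)=2187185 g(27,-5)=2414425 g(27,-3)=1931540 g(27,-1)=742900 g(27,1)=742900 g(27,3)=1931540 g(27,5)=2414425 g(27,7)=2187185 g(27,9)=1562275 g(27,11)=904475 g(27,13)=427570 g(27,15)=164450 g(27,17)=50830 g(27,19)=12350 g(27,21)=2275 g(27,23)=299 g(27,25)=25 g(27,27)=1
t=28: g(28,-28)=1 g(28,-26)=26 g(28,-24)=324 g(28,-22)=2574 g(28,-20)=14625 g(28,-18)=63180 g(28,-16)=215280 g(28,-14)=592020 g(28,-12)=1332045 g(28,-10)=2466750 g(28,-8)=3749460 g(28,-6)=4601610 g(28,-4)=4345965 g(28,-2)=2674440 g(28,2)=2674440 g(28,4)=4345965 g(28,6)=4601610 g(28,8)=3749460 g(28,10)=2466750 g(28,12)=1332045 g(28,14)=592020 g(28,16)=215280 g(28,18)=63180 g(28,20)=14625 g(28,22)=2574 g(28,24)=324 g(28,26)=26 g(28,28)=1
Paths never hitting 0: Σ_s g(28,s) = 40116600
Paths hitting 0: 2^28 - 40116600 = 228318856
P = 228318856/268435456 = 28539857/33554432

Answer: 28539857/33554432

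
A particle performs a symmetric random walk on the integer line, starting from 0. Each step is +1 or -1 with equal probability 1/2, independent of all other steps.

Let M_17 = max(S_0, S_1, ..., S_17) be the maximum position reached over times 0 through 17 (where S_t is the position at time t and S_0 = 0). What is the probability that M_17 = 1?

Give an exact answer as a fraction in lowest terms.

Let M_17 = max(S_0,...,S_17). Use the reflection principle: for j ≥ 1, #{paths with M_17 ≥ j} = #{S_17 ≥ j} + #{S_17 ≥ j+1}.
By reflection, #{M_17 ≥ 1} = #{S_17 ≥ 1} + #{S_17 ≥ 2} = 65536 + 41226 = 106762.
#{M_17 ≥ 2} = #{S_17 ≥ 2} + #{S_17 ≥ 3} = 41226 + 41226 = 82452.
#{M_17 = 1} = 106762 - 82452 = 24310.
P(M_17 = 1) = 24310/131072 = 12155/65536

Answer: 12155/65536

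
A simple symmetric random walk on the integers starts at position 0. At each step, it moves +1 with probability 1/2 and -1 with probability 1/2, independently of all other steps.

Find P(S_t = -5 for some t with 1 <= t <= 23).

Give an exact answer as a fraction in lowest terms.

Count via complement. Let g(t,s) = #length-t paths at position s with S_1..S_t all ≠ -5.
g(t,s) = g(t-1,s-1) + g(t-1,s+1) for s ≠ -5; g(t,-5) = 0.
t=0: g(0,0)=1
t=1: g(1,-1)=1 g(1,1)=1
t=2: g(2,-2)=1 g(2,0)=2 g(2,2)=1
t=3: g(3,-3)=1 g(3,-1)=3 g(3,1)=3 g(3,3)=1
t=4: g(4,-4)=1 g(4,-2)=4 g(4,0)=6 g(4,2)=4 g(4,4)=1
t=5: g(5,-3)=5 g(5,-1)=10 g(5,1)=10 g(5,3)=5 g(5,5)=1
t=6: g(6,-4)=5 g(6,-2)=15 g(6,0)=20 g(6,2)=15 g(6,4)=6 g(6,6)=1
t=7: g(7,-3)=20 g(7,-1)=35 g(7,1)=35 g(7,3)=21 g(7,5)=7 g(7,7)=1
t=8: g(8,-4)=20 g(8,-2)=55 g(8,0)=70 g(8,2)=56 g(8,4)=28 g(8,6)=8 g(8,8)=1
t=9: g(9,-3)=75 g(9,-1)=125 g(9,1)=126 g(9,3)=84 g(9,5)=36 g(9,7)=9 g(9,9)=1
t=10: g(10,-4)=75 g(10,-2)=200 g(10,0)=251 g(10,2)=210 g(10,4)=120 g(10,6)=45 g(10,8)=10 g(10,10)=1
t=11: g(11,-3)=275 g(11,-1)=451 g(11,1)=461 g(11,3)=330 g(11,5)=165 g(11,7)=55 g(11,9)=11 g(11,11)=1
t=12: g(12,-4)=275 g(12,-2)=726 g(12,0)=912 g(12,2)=791 g(12,4)=495 g(12,6)=220 g(12,8)=66 g(12,10)=12 g(12,12)=1
t=13: g(13,-3)=1001 g(13,-1)=1638 g(13,1)=1703 g(13,3)=1286 g(13,5)=715 g(13,7)=286 g(13,9)=78 g(13,11)=13 g(13,13)=1
t=14: g(14,-4)=1001 g(14,-2)=2639 g(14,0)=3341 g(14,2)=2989 g(14,4)=2001 g(14,6)=1001 g(14,8)=364 g(14,10)=91 g(14,12)=14 g(14,14)=1
t=15: g(15,-3)=3640 g(15,-1)=5980 g(15,1)=6330 g(15,3)=4990 g(15,5)=3002 g(15,7)=1365 g(15,9)=455 g(15,11)=105 g(15,13)=15 g(15,15)=1
t=16: g(16,-4)=3640 g(16,-2)=9620 g(16,0)=12310 g(16,2)=11320 g(16,4)=7992 g(16,6)=4367 g(16,8)=1820 g(16,10)=560 g(16,12)=120 g(16,14)=16 g(16,16)=1
t=17: g(17,-3)=13260 g(17,-1)=21930 g(17,1)=23630 g(17,3)=19312 g(17,5)=12359 g(17,7)=6187 g(17,9)=2380 g(17,11)=680 g(17,13)=136 g(17,15)=17 g(17,17)=1
t=18: g(18,-4)=13260 g(18,-2)=35190 g(18,0)=45560 g(18,2)=42942 g(18,4)=31671 g(18,6)=18546 g(18,8)=8567 g(18,10)=3060 g(18,12)=816 g(18,14)=153 g(18,16)=18 g(18,18)=1
t=19: g(19,-3)=48450 g(19,-1)=80750 g(19,1)=88502 g(19,3)=74613 g(19,5)=50217 g(19,7)=27113 g(19,9)=11627 g(19,11)=3876 g(19,13)=969 g(19,15)=171 g(19,17)=19 g(19,19)=1
t=20: g(20,-4)=48450 g(20,-2)=129200 g(20,0)=169252 g(20,2)=163115 g(20,4)=124830 g(20,6)=77330 g(20,8)=38740 g(20,10)=15503 g(20,12)=4845 g(20,14)=1140 g(20,16)=190 g(20,18)=20 g(20,20)=1
t=21: g(21,-3)=177650 g(21,-1)=298452 g(21,1)=332367 g(21,3)=287945 g(21,5)=202160 g(21,7)=116070 g(21,9)=54243 g(21,11)=20348 g(21,13)=5985 g(21,15)=1330 g(21,17)=210 g(21,19)=21 g(21,21)=1
t=22: g(22,-4)=177650 g(22,-2)=476102 g(22,0)=630819 g(22,2)=620312 g(22,4)=490105 g(22,6)=318230 g(22,8)=170313 g(22,10)=74591 g(22,12)=26333 g(22,14)=7315 g(22,16)=1540 g(22,18)=231 g(22,20)=22 g(22,22)=1
t=23: g(23,-3)=653752 g(23,-1)=1106921 g(23,1)=1251131 g(23,3)=1110417 g(23,5)=808335 g(23,7)=488543 g(23,9)=244904 g(23,11)=100924 g(23,13)=33648 g(23,15)=8855 g(23,17)=1771 g(23,19)=253 g(23,21)=23 g(23,23)=1
Paths never hitting -5: Σ_s g(23,s) = 5809478
Paths hitting -5: 2^23 - 5809478 = 2579130
P = 2579130/8388608 = 1289565/4194304

Answer: 1289565/4194304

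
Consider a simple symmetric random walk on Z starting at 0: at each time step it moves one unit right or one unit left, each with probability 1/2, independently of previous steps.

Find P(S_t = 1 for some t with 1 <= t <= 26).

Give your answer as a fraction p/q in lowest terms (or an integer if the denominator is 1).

Answer: 7088533/8388608

Derivation:
Count via complement. Let g(t,s) = #length-t paths at position s with S_1..S_t all ≠ 1.
g(t,s) = g(t-1,s-1) + g(t-1,s+1) for s ≠ 1; g(t,1) = 0.
t=0: g(0,0)=1
t=1: g(1,-1)=1
t=2: g(2,-2)=1 g(2,0)=1
t=3: g(3,-3)=1 g(3,-1)=2
t=4: g(4,-4)=1 g(4,-2)=3 g(4,0)=2
t=5: g(5,-5)=1 g(5,-3)=4 g(5,-1)=5
t=6: g(6,-6)=1 g(6,-4)=5 g(6,-2)=9 g(6,0)=5
t=7: g(7,-7)=1 g(7,-5)=6 g(7,-3)=14 g(7,-1)=14
t=8: g(8,-8)=1 g(8,-6)=7 g(8,-4)=20 g(8,-2)=28 g(8,0)=14
t=9: g(9,-9)=1 g(9,-7)=8 g(9,-5)=27 g(9,-3)=48 g(9,-1)=42
t=10: g(10,-10)=1 g(10,-8)=9 g(10,-6)=35 g(10,-4)=75 g(10,-2)=90 g(10,0)=42
t=11: g(11,-11)=1 g(11,-9)=10 g(11,-7)=44 g(11,-5)=110 g(11,-3)=165 g(11,-1)=132
t=12: g(12,-12)=1 g(12,-10)=11 g(12,-8)=54 g(12,-6)=154 g(12,-4)=275 g(12,-2)=297 g(12,0)=132
t=13: g(13,-13)=1 g(13,-11)=12 g(13,-9)=65 g(13,-7)=208 g(13,-5)=429 g(13,-3)=572 g(13,-1)=429
t=14: g(14,-14)=1 g(14,-12)=13 g(14,-10)=77 g(14,-8)=273 g(14,-6)=637 g(14,-4)=1001 g(14,-2)=1001 g(14,0)=429
t=15: g(15,-15)=1 g(15,-13)=14 g(15,-11)=90 g(15,-9)=350 g(15,-7)=910 g(15,-5)=1638 g(15,-3)=2002 g(15,-1)=1430
t=16: g(16,-16)=1 g(16,-14)=15 g(16,-12)=104 g(16,-10)=440 g(16,-8)=1260 g(16,-6)=2548 g(16,-4)=3640 g(16,-2)=3432 g(16,0)=1430
t=17: g(17,-17)=1 g(17,-15)=16 g(17,-13)=119 g(17,-11)=544 g(17,-9)=1700 g(17,-7)=3808 g(17,-5)=6188 g(17,-3)=7072 g(17,-1)=4862
t=18: g(18,-18)=1 g(18,-16)=17 g(18,-14)=135 g(18,-12)=663 g(18,-10)=2244 g(18,-8)=5508 g(18,-6)=9996 g(18,-4)=13260 g(18,-2)=11934 g(18,0)=4862
t=19: g(19,-19)=1 g(19,-17)=18 g(19,-15)=152 g(19,-13)=798 g(19,-11)=2907 g(19,-9)=7752 g(19,-7)=15504 g(19,-5)=23256 g(19,-3)=25194 g(19,-1)=16796
t=20: g(20,-20)=1 g(20,-18)=19 g(20,-16)=170 g(20,-14)=950 g(20,-12)=3705 g(20,-10)=10659 g(20,-8)=23256 g(20,-6)=38760 g(20,-4)=48450 g(20,-2)=41990 g(20,0)=16796
t=21: g(21,-21)=1 g(21,-19)=20 g(21,-17)=189 g(21,-15)=1120 g(21,-13)=4655 g(21,-11)=14364 g(21,-9)=33915 g(21,-7)=62016 g(21,-5)=87210 g(21,-3)=90440 g(21,-1)=58786
t=22: g(22,-22)=1 g(22,-20)=21 g(22,-18)=209 g(22,-16)=1309 g(22,-14)=5775 g(22,-12)=19019 g(22,-10)=48279 g(22,-8)=95931 g(22,-6)=149226 g(22,-4)=177650 g(22,-2)=149226 g(22,0)=58786
t=23: g(23,-23)=1 g(23,-21)=22 g(23,-19)=230 g(23,-17)=1518 g(23,-15)=7084 g(23,-13)=24794 g(23,-11)=67298 g(23,-9)=144210 g(23,-7)=245157 g(23,-5)=326876 g(23,-3)=326876 g(23,-1)=208012
t=24: g(24,-24)=1 g(24,-22)=23 g(24,-20)=252 g(24,-18)=1748 g(24,-16)=8602 g(24,-14)=31878 g(24,-12)=92092 g(24,-10)=211508 g(24,-8)=389367 g(24,-6)=572033 g(24,-4)=653752 g(24,-2)=534888 g(24,0)=208012
t=25: g(25,-25)=1 g(25,-23)=24 g(25,-21)=275 g(25,-19)=2000 g(25,-17)=10350 g(25,-15)=40480 g(25,-13)=123970 g(25,-11)=303600 g(25,-9)=600875 g(25,-7)=961400 g(25,-5)=1225785 g(25,-3)=1188640 g(25,-1)=742900
t=26: g(26,-26)=1 g(26,-24)=25 g(26,-22)=299 g(26,-20)=2275 g(26,-18)=12350 g(26,-16)=50830 g(26,-14)=164450 g(26,-12)=427570 g(26,-10)=904475 g(26,-8)=1562275 g(26,-6)=2187185 g(26,-4)=2414425 g(26,-2)=1931540 g(26,0)=742900
Paths never hitting 1: Σ_s g(26,s) = 10400600
Paths hitting 1: 2^26 - 10400600 = 56708264
P = 56708264/67108864 = 7088533/8388608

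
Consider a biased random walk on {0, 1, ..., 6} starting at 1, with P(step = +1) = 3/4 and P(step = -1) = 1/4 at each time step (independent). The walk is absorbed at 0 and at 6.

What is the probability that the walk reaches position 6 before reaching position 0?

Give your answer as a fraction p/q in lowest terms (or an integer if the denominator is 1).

Biased walk: p = 3/4, q = 1/4, r = q/p = 1/3
Gambler's ruin: P(hit 6 before 0 | start at 1) = (1 - r^a)/(1 - r^N)
r^1 = 1/3; r^6 = 1/729
P = (1 - 1/3) / (1 - 1/729) = 2/3 / 728/729 = 243/364

Answer: 243/364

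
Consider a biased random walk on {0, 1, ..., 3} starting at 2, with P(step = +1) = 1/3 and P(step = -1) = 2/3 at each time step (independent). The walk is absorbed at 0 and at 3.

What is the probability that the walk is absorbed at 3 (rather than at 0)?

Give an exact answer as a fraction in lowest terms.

Answer: 3/7

Derivation:
Biased walk: p = 1/3, q = 2/3, r = q/p = 2
Gambler's ruin: P(hit 3 before 0 | start at 2) = (1 - r^a)/(1 - r^N)
r^2 = 4; r^3 = 8
P = (1 - 4) / (1 - 8) = -3 / -7 = 3/7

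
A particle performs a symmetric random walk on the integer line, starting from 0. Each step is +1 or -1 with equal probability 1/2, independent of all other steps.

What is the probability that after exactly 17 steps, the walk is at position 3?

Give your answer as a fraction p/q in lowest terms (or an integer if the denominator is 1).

Answer: 2431/16384

Derivation:
To reach position 3 after 17 steps: need 10 steps of +1 and 7 of -1.
Favorable paths: C(17,10) = 19448
Total paths: 2^17 = 131072
P = 19448/131072 = 2431/16384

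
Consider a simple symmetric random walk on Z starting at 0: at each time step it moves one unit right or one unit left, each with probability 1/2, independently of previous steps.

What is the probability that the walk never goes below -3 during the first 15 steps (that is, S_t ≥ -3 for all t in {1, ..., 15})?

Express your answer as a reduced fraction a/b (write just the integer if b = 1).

Answer: 715/1024

Derivation:
Let f(t,s) = #length-t paths at position s with S_1..S_t all ≥ -3.
f(t,s) = f(t-1,s-1) + f(t-1,s+1) for s ≥ -3; f(t,s) = 0 for s < -3.
t=0: f(0,0)=1
t=1: f(1,-1)=1 f(1,1)=1
t=2: f(2,-2)=1 f(2,0)=2 f(2,2)=1
t=3: f(3,-3)=1 f(3,-1)=3 f(3,1)=3 f(3,3)=1
t=4: f(4,-2)=4 f(4,0)=6 f(4,2)=4 f(4,4)=1
t=5: f(5,-3)=4 f(5,-1)=10 f(5,1)=10 f(5,3)=5 f(5,5)=1
t=6: f(6,-2)=14 f(6,0)=20 f(6,2)=15 f(6,4)=6 f(6,6)=1
t=7: f(7,-3)=14 f(7,-1)=34 f(7,1)=35 f(7,3)=21 f(7,5)=7 f(7,7)=1
t=8: f(8,-2)=48 f(8,0)=69 f(8,2)=56 f(8,4)=28 f(8,6)=8 f(8,8)=1
t=9: f(9,-3)=48 f(9,-1)=117 f(9,1)=125 f(9,3)=84 f(9,5)=36 f(9,7)=9 f(9,9)=1
t=10: f(10,-2)=165 f(10,0)=242 f(10,2)=209 f(10,4)=120 f(10,6)=45 f(10,8)=10 f(10,10)=1
t=11: f(11,-3)=165 f(11,-1)=407 f(11,1)=451 f(11,3)=329 f(11,5)=165 f(11,7)=55 f(11,9)=11 f(11,11)=1
t=12: f(12,-2)=572 f(12,0)=858 f(12,2)=780 f(12,4)=494 f(12,6)=220 f(12,8)=66 f(12,10)=12 f(12,12)=1
t=13: f(13,-3)=572 f(13,-1)=1430 f(13,1)=1638 f(13,3)=1274 f(13,5)=714 f(13,7)=286 f(13,9)=78 f(13,11)=13 f(13,13)=1
t=14: f(14,-2)=2002 f(14,0)=3068 f(14,2)=2912 f(14,4)=1988 f(14,6)=1000 f(14,8)=364 f(14,10)=91 f(14,12)=14 f(14,14)=1
t=15: f(15,-3)=2002 f(15,-1)=5070 f(15,1)=5980 f(15,3)=4900 f(15,5)=2988 f(15,7)=1364 f(15,9)=455 f(15,11)=105 f(15,13)=15 f(15,15)=1
Σ_s f(15,s) = 22880
P = 22880/32768 = 715/1024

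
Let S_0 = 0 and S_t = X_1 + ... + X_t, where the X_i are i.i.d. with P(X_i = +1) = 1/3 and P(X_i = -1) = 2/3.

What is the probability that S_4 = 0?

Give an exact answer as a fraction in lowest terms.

Answer: 8/27

Derivation:
To be at 0 after 4 steps: need exactly 2 steps of +1 and 2 of -1.
Number of such sequences: C(4,2) = 6
Each has probability (1/3)^2 · (2/3)^2 = 4/81
P = 6 · 4/81 = 8/27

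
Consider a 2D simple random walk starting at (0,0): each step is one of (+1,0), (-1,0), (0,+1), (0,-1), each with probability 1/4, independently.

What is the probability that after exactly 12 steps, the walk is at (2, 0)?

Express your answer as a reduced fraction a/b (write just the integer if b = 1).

Answer: 9801/262144

Derivation:
Let h be the number of horizontal steps (so 12-h are vertical). To end at (2,0) need (h+2)/2 right-steps and ((12-h)+0)/2 up-steps.
Sum over h with 2 ≤ h ≤ 12, h ≡ 0 (mod 2), 12-h ≡ 0 (mod 2):
h=2: C(12,2)·C(2,2)·C(10,5) = 66·1·252 = 16632
h=4: C(12,4)·C(4,3)·C(8,4) = 495·4·70 = 138600
h=6: C(12,6)·C(6,4)·C(6,3) = 924·15·20 = 277200
h=8: C(12,8)·C(8,5)·C(4,2) = 495·56·6 = 166320
h=10: C(12,10)·C(10,6)·C(2,1) = 66·210·2 = 27720
h=12: C(12,12)·C(12,7)·C(0,0) = 1·792·1 = 792
Total favorable: 627264
Total paths: 4^12 = 16777216
P = 627264/16777216 = 9801/262144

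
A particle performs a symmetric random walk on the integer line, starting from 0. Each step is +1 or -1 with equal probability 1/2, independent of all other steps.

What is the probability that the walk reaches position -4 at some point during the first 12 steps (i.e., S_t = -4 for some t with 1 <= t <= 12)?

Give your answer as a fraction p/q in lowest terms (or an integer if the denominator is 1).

Answer: 1093/4096

Derivation:
Count via complement. Let g(t,s) = #length-t paths at position s with S_1..S_t all ≠ -4.
g(t,s) = g(t-1,s-1) + g(t-1,s+1) for s ≠ -4; g(t,-4) = 0.
t=0: g(0,0)=1
t=1: g(1,-1)=1 g(1,1)=1
t=2: g(2,-2)=1 g(2,0)=2 g(2,2)=1
t=3: g(3,-3)=1 g(3,-1)=3 g(3,1)=3 g(3,3)=1
t=4: g(4,-2)=4 g(4,0)=6 g(4,2)=4 g(4,4)=1
t=5: g(5,-3)=4 g(5,-1)=10 g(5,1)=10 g(5,3)=5 g(5,5)=1
t=6: g(6,-2)=14 g(6,0)=20 g(6,2)=15 g(6,4)=6 g(6,6)=1
t=7: g(7,-3)=14 g(7,-1)=34 g(7,1)=35 g(7,3)=21 g(7,5)=7 g(7,7)=1
t=8: g(8,-2)=48 g(8,0)=69 g(8,2)=56 g(8,4)=28 g(8,6)=8 g(8,8)=1
t=9: g(9,-3)=48 g(9,-1)=117 g(9,1)=125 g(9,3)=84 g(9,5)=36 g(9,7)=9 g(9,9)=1
t=10: g(10,-2)=165 g(10,0)=242 g(10,2)=209 g(10,4)=120 g(10,6)=45 g(10,8)=10 g(10,10)=1
t=11: g(11,-3)=165 g(11,-1)=407 g(11,1)=451 g(11,3)=329 g(11,5)=165 g(11,7)=55 g(11,9)=11 g(11,11)=1
t=12: g(12,-2)=572 g(12,0)=858 g(12,2)=780 g(12,4)=494 g(12,6)=220 g(12,8)=66 g(12,10)=12 g(12,12)=1
Paths never hitting -4: Σ_s g(12,s) = 3003
Paths hitting -4: 2^12 - 3003 = 1093
P = 1093/4096 = 1093/4096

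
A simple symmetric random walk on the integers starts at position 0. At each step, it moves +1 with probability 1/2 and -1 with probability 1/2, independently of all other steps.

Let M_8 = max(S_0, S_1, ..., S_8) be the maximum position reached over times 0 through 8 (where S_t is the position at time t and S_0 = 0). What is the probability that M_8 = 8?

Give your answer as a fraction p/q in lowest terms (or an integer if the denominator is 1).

Answer: 1/256

Derivation:
Let M_8 = max(S_0,...,S_8). Use the reflection principle: for j ≥ 1, #{paths with M_8 ≥ j} = #{S_8 ≥ j} + #{S_8 ≥ j+1}.
By reflection, #{M_8 ≥ 8} = #{S_8 ≥ 8} + #{S_8 ≥ 9} = 1 + 0 = 1.
#{M_8 ≥ 9} = #{S_8 ≥ 9} + #{S_8 ≥ 10} = 0 + 0 = 0.
#{M_8 = 8} = 1 - 0 = 1.
P(M_8 = 8) = 1/256 = 1/256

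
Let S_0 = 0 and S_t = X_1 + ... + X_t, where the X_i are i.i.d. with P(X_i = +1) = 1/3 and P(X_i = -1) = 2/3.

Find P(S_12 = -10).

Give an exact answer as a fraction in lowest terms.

Answer: 8192/177147

Derivation:
To reach position -10 after 12 steps: need 1 step of +1 and 11 steps of -1.
Number of such sequences: C(12,1) = 12
Each has probability (1/3)^1 · (2/3)^11 = 2048/531441
P = 12 · 2048/531441 = 8192/177147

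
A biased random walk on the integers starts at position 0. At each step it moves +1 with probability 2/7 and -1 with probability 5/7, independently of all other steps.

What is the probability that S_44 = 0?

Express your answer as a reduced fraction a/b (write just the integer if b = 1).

To be at 0 after 44 steps: need exactly 22 steps of +1 and 22 of -1.
Number of such sequences: C(44,22) = 2104098963720
Each has probability (2/7)^22 · (5/7)^22 = 10000000000000000000000/15286700631942576193765185769276826401
P = 2104098963720 · 10000000000000000000000/15286700631942576193765185769276826401 = 21040989637200000000000000000000000/15286700631942576193765185769276826401

Answer: 21040989637200000000000000000000000/15286700631942576193765185769276826401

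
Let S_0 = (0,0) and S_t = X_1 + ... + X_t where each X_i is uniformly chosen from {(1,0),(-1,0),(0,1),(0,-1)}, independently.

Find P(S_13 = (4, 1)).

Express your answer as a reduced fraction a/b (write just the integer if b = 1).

Answer: 920205/67108864

Derivation:
Let h be the number of horizontal steps (so 13-h are vertical). To end at (4,1) need (h+4)/2 right-steps and ((13-h)+1)/2 up-steps.
Sum over h with 4 ≤ h ≤ 12, h ≡ 0 (mod 2), 13-h ≡ 1 (mod 2):
h=4: C(13,4)·C(4,4)·C(9,5) = 715·1·126 = 90090
h=6: C(13,6)·C(6,5)·C(7,4) = 1716·6·35 = 360360
h=8: C(13,8)·C(8,6)·C(5,3) = 1287·28·10 = 360360
h=10: C(13,10)·C(10,7)·C(3,2) = 286·120·3 = 102960
h=12: C(13,12)·C(12,8)·C(1,1) = 13·495·1 = 6435
Total favorable: 920205
Total paths: 4^13 = 67108864
P = 920205/67108864 = 920205/67108864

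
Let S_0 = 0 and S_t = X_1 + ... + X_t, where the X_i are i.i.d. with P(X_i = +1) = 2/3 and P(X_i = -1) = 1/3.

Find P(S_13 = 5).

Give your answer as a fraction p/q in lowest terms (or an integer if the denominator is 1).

Answer: 366080/1594323

Derivation:
To reach position 5 after 13 steps: need 9 steps of +1 and 4 steps of -1.
Number of such sequences: C(13,9) = 715
Each has probability (2/3)^9 · (1/3)^4 = 512/1594323
P = 715 · 512/1594323 = 366080/1594323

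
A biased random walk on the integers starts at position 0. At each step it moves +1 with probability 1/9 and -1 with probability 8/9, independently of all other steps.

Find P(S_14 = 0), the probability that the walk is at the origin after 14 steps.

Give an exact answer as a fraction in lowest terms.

Answer: 2399141888/7625597484987

Derivation:
To be at 0 after 14 steps: need exactly 7 steps of +1 and 7 of -1.
Number of such sequences: C(14,7) = 3432
Each has probability (1/9)^7 · (8/9)^7 = 2097152/22876792454961
P = 3432 · 2097152/22876792454961 = 2399141888/7625597484987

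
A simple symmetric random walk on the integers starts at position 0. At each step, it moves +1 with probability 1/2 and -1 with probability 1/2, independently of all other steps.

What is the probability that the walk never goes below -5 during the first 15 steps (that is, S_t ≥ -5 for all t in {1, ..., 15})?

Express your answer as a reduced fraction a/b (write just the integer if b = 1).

Let f(t,s) = #length-t paths at position s with S_1..S_t all ≥ -5.
f(t,s) = f(t-1,s-1) + f(t-1,s+1) for s ≥ -5; f(t,s) = 0 for s < -5.
t=0: f(0,0)=1
t=1: f(1,-1)=1 f(1,1)=1
t=2: f(2,-2)=1 f(2,0)=2 f(2,2)=1
t=3: f(3,-3)=1 f(3,-1)=3 f(3,1)=3 f(3,3)=1
t=4: f(4,-4)=1 f(4,-2)=4 f(4,0)=6 f(4,2)=4 f(4,4)=1
t=5: f(5,-5)=1 f(5,-3)=5 f(5,-1)=10 f(5,1)=10 f(5,3)=5 f(5,5)=1
t=6: f(6,-4)=6 f(6,-2)=15 f(6,0)=20 f(6,2)=15 f(6,4)=6 f(6,6)=1
t=7: f(7,-5)=6 f(7,-3)=21 f(7,-1)=35 f(7,1)=35 f(7,3)=21 f(7,5)=7 f(7,7)=1
t=8: f(8,-4)=27 f(8,-2)=56 f(8,0)=70 f(8,2)=56 f(8,4)=28 f(8,6)=8 f(8,8)=1
t=9: f(9,-5)=27 f(9,-3)=83 f(9,-1)=126 f(9,1)=126 f(9,3)=84 f(9,5)=36 f(9,7)=9 f(9,9)=1
t=10: f(10,-4)=110 f(10,-2)=209 f(10,0)=252 f(10,2)=210 f(10,4)=120 f(10,6)=45 f(10,8)=10 f(10,10)=1
t=11: f(11,-5)=110 f(11,-3)=319 f(11,-1)=461 f(11,1)=462 f(11,3)=330 f(11,5)=165 f(11,7)=55 f(11,9)=11 f(11,11)=1
t=12: f(12,-4)=429 f(12,-2)=780 f(12,0)=923 f(12,2)=792 f(12,4)=495 f(12,6)=220 f(12,8)=66 f(12,10)=12 f(12,12)=1
t=13: f(13,-5)=429 f(13,-3)=1209 f(13,-1)=1703 f(13,1)=1715 f(13,3)=1287 f(13,5)=715 f(13,7)=286 f(13,9)=78 f(13,11)=13 f(13,13)=1
t=14: f(14,-4)=1638 f(14,-2)=2912 f(14,0)=3418 f(14,2)=3002 f(14,4)=2002 f(14,6)=1001 f(14,8)=364 f(14,10)=91 f(14,12)=14 f(14,14)=1
t=15: f(15,-5)=1638 f(15,-3)=4550 f(15,-1)=6330 f(15,1)=6420 f(15,3)=5004 f(15,5)=3003 f(15,7)=1365 f(15,9)=455 f(15,11)=105 f(15,13)=15 f(15,15)=1
Σ_s f(15,s) = 28886
P = 28886/32768 = 14443/16384

Answer: 14443/16384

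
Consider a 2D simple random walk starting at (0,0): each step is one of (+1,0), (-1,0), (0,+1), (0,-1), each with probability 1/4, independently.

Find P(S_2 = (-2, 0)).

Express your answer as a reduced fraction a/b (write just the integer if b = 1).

Answer: 1/16

Derivation:
Let h be the number of horizontal steps (so 2-h are vertical). To end at (-2,0) need (h-2)/2 right-steps and ((2-h)+0)/2 up-steps.
Sum over h with 2 ≤ h ≤ 2, h ≡ 0 (mod 2), 2-h ≡ 0 (mod 2):
h=2: C(2,2)·C(2,0)·C(0,0) = 1·1·1 = 1
Total favorable: 1
Total paths: 4^2 = 16
P = 1/16 = 1/16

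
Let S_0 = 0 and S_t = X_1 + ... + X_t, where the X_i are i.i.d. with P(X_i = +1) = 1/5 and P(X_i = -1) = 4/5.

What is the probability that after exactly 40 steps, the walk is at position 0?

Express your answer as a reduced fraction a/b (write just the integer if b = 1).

To be at 0 after 40 steps: need exactly 20 steps of +1 and 20 of -1.
Number of such sequences: C(40,20) = 137846528820
Each has probability (1/5)^20 · (4/5)^20 = 1099511627776/9094947017729282379150390625
P = 137846528820 · 1099511627776/9094947017729282379150390625 = 30312772257229899300864/1818989403545856475830078125

Answer: 30312772257229899300864/1818989403545856475830078125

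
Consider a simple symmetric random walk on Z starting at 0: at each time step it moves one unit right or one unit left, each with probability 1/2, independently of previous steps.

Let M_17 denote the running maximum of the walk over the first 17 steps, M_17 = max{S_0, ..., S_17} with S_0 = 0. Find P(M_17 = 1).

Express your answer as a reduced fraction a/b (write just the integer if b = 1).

Answer: 12155/65536

Derivation:
Let M_17 = max(S_0,...,S_17). Use the reflection principle: for j ≥ 1, #{paths with M_17 ≥ j} = #{S_17 ≥ j} + #{S_17 ≥ j+1}.
By reflection, #{M_17 ≥ 1} = #{S_17 ≥ 1} + #{S_17 ≥ 2} = 65536 + 41226 = 106762.
#{M_17 ≥ 2} = #{S_17 ≥ 2} + #{S_17 ≥ 3} = 41226 + 41226 = 82452.
#{M_17 = 1} = 106762 - 82452 = 24310.
P(M_17 = 1) = 24310/131072 = 12155/65536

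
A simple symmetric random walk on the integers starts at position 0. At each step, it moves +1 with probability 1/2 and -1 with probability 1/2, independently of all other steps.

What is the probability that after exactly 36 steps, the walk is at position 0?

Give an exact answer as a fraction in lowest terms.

Answer: 2268783825/17179869184

Derivation:
To return to 0 after 36 steps: need exactly 18 steps of +1 and 18 of -1.
Favorable paths: C(36,18) = 9075135300
Total paths: 2^36 = 68719476736
P = 9075135300/68719476736 = 2268783825/17179869184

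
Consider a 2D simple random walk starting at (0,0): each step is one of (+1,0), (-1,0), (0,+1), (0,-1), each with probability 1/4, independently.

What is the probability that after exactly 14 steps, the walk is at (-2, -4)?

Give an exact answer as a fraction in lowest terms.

Answer: 3006003/268435456

Derivation:
Let h be the number of horizontal steps (so 14-h are vertical). To end at (-2,-4) need (h-2)/2 right-steps and ((14-h)-4)/2 up-steps.
Sum over h with 2 ≤ h ≤ 10, h ≡ 0 (mod 2), 14-h ≡ 0 (mod 2):
h=2: C(14,2)·C(2,0)·C(12,4) = 91·1·495 = 45045
h=4: C(14,4)·C(4,1)·C(10,3) = 1001·4·120 = 480480
h=6: C(14,6)·C(6,2)·C(8,2) = 3003·15·28 = 1261260
h=8: C(14,8)·C(8,3)·C(6,1) = 3003·56·6 = 1009008
h=10: C(14,10)·C(10,4)·C(4,0) = 1001·210·1 = 210210
Total favorable: 3006003
Total paths: 4^14 = 268435456
P = 3006003/268435456 = 3006003/268435456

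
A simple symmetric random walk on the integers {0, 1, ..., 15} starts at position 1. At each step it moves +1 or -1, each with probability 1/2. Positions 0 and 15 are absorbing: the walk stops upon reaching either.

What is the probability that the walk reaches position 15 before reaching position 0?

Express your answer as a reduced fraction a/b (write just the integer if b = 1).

Answer: 1/15

Derivation:
Symmetric walk (p = 1/2): the harmonic-function argument gives P(hit 15 before 0 | start at 1) = a/N.
P = 1/15 = 1/15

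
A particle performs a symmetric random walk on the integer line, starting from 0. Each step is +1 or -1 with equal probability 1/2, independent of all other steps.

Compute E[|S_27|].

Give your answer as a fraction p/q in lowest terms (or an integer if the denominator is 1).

S_27 takes values m ≡ 1 (mod 2) with |m| ≤ 27; P(S_27=m) = C(27,(27+m)/2)/2^27.
Total paths: 2^27 = 134217728
Distribution: P(S=-27)=1/134217728, P(S=-25)=27/134217728, P(S=-23)=351/134217728, P(S=-21)=2925/134217728, P(S=-19)=17550/134217728, P(S=-17)=80730/134217728, P(S=-15)=296010/134217728, P(S=-13)=888030/134217728, P(S=-11)=2220075/134217728, P(S=-9)=4686825/134217728, P(S=-7)=8436285/134217728, P(S=-5)=13037895/134217728, P(S=-3)=17383860/134217728, P(S=-1)=20058300/134217728, P(S=1)=20058300/134217728, P(S=3)=17383860/134217728, P(S=5)=13037895/134217728, P(S=7)=8436285/134217728, P(S=9)=4686825/134217728, P(S=11)=2220075/134217728, P(S=13)=888030/134217728, P(S=15)=296010/134217728, P(S=17)=80730/134217728, P(S=19)=17550/134217728, P(S=21)=2925/134217728, P(S=23)=351/134217728, P(S=25)=27/134217728, P(S=27)=1/134217728
E[|S_27|] = Σ_m |m|·P(S_27=m) = 561632400/134217728 = 35102025/8388608

Answer: 35102025/8388608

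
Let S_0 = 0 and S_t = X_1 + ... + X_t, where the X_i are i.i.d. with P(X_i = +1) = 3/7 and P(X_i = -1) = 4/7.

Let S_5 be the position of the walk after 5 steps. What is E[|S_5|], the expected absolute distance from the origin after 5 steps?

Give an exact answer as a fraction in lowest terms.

S_5 takes values m ≡ 1 (mod 2) with |m| ≤ 5; P(S_5=m) = C(5,(5+m)/2) · (3/7)^((5+m)/2) · (4/7)^((5-m)/2).
Distribution: P(S=-5)=1024/16807, P(S=-3)=3840/16807, P(S=-1)=5760/16807, P(S=1)=4320/16807, P(S=3)=1620/16807, P(S=5)=243/16807
E[|S_5|] = Σ_m |m|·P(S_5=m) = 4685/2401

Answer: 4685/2401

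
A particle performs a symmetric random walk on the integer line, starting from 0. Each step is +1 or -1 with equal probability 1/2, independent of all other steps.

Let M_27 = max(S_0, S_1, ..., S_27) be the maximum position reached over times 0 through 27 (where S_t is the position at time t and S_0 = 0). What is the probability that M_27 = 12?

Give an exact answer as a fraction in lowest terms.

Answer: 444015/67108864

Derivation:
Let M_27 = max(S_0,...,S_27). Use the reflection principle: for j ≥ 1, #{paths with M_27 ≥ j} = #{S_27 ≥ j} + #{S_27 ≥ j+1}.
By reflection, #{M_27 ≥ 12} = #{S_27 ≥ 12} + #{S_27 ≥ 13} = 1285624 + 1285624 = 2571248.
#{M_27 ≥ 13} = #{S_27 ≥ 13} + #{S_27 ≥ 14} = 1285624 + 397594 = 1683218.
#{M_27 = 12} = 2571248 - 1683218 = 888030.
P(M_27 = 12) = 888030/134217728 = 444015/67108864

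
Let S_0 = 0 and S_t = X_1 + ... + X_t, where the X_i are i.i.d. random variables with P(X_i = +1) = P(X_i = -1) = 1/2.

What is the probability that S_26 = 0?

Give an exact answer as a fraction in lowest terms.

Answer: 1300075/8388608

Derivation:
To return to 0 after 26 steps: need exactly 13 steps of +1 and 13 of -1.
Favorable paths: C(26,13) = 10400600
Total paths: 2^26 = 67108864
P = 10400600/67108864 = 1300075/8388608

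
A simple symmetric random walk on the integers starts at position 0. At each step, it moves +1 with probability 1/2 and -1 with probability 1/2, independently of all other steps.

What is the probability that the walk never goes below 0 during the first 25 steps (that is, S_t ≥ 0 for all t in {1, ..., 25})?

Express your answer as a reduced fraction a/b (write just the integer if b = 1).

Answer: 1300075/8388608

Derivation:
Let f(t,s) = #length-t paths at position s with S_1..S_t all ≥ 0.
f(t,s) = f(t-1,s-1) + f(t-1,s+1) for s ≥ 0; f(t,s) = 0 for s < 0.
t=0: f(0,0)=1
t=1: f(1,1)=1
t=2: f(2,0)=1 f(2,2)=1
t=3: f(3,1)=2 f(3,3)=1
t=4: f(4,0)=2 f(4,2)=3 f(4,4)=1
t=5: f(5,1)=5 f(5,3)=4 f(5,5)=1
t=6: f(6,0)=5 f(6,2)=9 f(6,4)=5 f(6,6)=1
t=7: f(7,1)=14 f(7,3)=14 f(7,5)=6 f(7,7)=1
t=8: f(8,0)=14 f(8,2)=28 f(8,4)=20 f(8,6)=7 f(8,8)=1
t=9: f(9,1)=42 f(9,3)=48 f(9,5)=27 f(9,7)=8 f(9,9)=1
t=10: f(10,0)=42 f(10,2)=90 f(10,4)=75 f(10,6)=35 f(10,8)=9 f(10,10)=1
t=11: f(11,1)=132 f(11,3)=165 f(11,5)=110 f(11,7)=44 f(11,9)=10 f(11,11)=1
t=12: f(12,0)=132 f(12,2)=297 f(12,4)=275 f(12,6)=154 f(12,8)=54 f(12,10)=11 f(12,12)=1
t=13: f(13,1)=429 f(13,3)=572 f(13,5)=429 f(13,7)=208 f(13,9)=65 f(13,11)=12 f(13,13)=1
t=14: f(14,0)=429 f(14,2)=1001 f(14,4)=1001 f(14,6)=637 f(14,8)=273 f(14,10)=77 f(14,12)=13 f(14,14)=1
t=15: f(15,1)=1430 f(15,3)=2002 f(15,5)=1638 f(15,7)=910 f(15,9)=350 f(15,11)=90 f(15,13)=14 f(15,15)=1
t=16: f(16,0)=1430 f(16,2)=3432 f(16,4)=3640 f(16,6)=2548 f(16,8)=1260 f(16,10)=440 f(16,12)=104 f(16,14)=15 f(16,16)=1
t=17: f(17,1)=4862 f(17,3)=7072 f(17,5)=6188 f(17,7)=3808 f(17,9)=1700 f(17,11)=544 f(17,13)=119 f(17,15)=16 f(17,17)=1
t=18: f(18,0)=4862 f(18,2)=11934 f(18,4)=13260 f(18,6)=9996 f(18,8)=5508 f(18,10)=2244 f(18,12)=663 f(18,14)=135 f(18,16)=17 f(18,18)=1
t=19: f(19,1)=16796 f(19,3)=25194 f(19,5)=23256 f(19,7)=15504 f(19,9)=7752 f(19,11)=2907 f(19,13)=798 f(19,15)=152 f(19,17)=18 f(19,19)=1
t=20: f(20,0)=16796 f(20,2)=41990 f(20,4)=48450 f(20,6)=38760 f(20,8)=23256 f(20,10)=10659 f(20,12)=3705 f(20,14)=950 f(20,16)=170 f(20,18)=19 f(20,20)=1
t=21: f(21,1)=58786 f(21,3)=90440 f(21,5)=87210 f(21,7)=62016 f(21,9)=33915 f(21,11)=14364 f(21,13)=4655 f(21,15)=1120 f(21,17)=189 f(21,19)=20 f(21,21)=1
t=22: f(22,0)=58786 f(22,2)=149226 f(22,4)=177650 f(22,6)=149226 f(22,8)=95931 f(22,10)=48279 f(22,12)=19019 f(22,14)=5775 f(22,16)=1309 f(22,18)=209 f(22,20)=21 f(22,22)=1
t=23: f(23,1)=208012 f(23,3)=326876 f(23,5)=326876 f(23,7)=245157 f(23,9)=144210 f(23,11)=67298 f(23,13)=24794 f(23,15)=7084 f(23,17)=1518 f(23,19)=230 f(23,21)=22 f(23,23)=1
t=24: f(24,0)=208012 f(24,2)=534888 f(24,4)=653752 f(24,6)=572033 f(24,8)=389367 f(24,10)=211508 f(24,12)=92092 f(24,14)=31878 f(24,16)=8602 f(24,18)=1748 f(24,20)=252 f(24,22)=23 f(24,24)=1
t=25: f(25,1)=742900 f(25,3)=1188640 f(25,5)=1225785 f(25,7)=961400 f(25,9)=600875 f(25,11)=303600 f(25,13)=123970 f(25,15)=40480 f(25,17)=10350 f(25,19)=2000 f(25,21)=275 f(25,23)=24 f(25,25)=1
Σ_s f(25,s) = 5200300
P = 5200300/33554432 = 1300075/8388608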